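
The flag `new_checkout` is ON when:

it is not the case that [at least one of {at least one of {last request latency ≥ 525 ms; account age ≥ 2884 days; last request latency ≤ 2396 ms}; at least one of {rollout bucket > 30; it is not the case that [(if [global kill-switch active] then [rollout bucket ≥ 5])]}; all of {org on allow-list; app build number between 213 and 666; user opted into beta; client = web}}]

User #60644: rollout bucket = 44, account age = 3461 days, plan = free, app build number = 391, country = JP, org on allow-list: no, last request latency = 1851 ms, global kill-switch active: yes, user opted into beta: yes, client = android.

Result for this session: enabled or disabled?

Disabled

Atomic conditions:
  last request latency ≥ 525 ms: 1851 ≥ 525 is true
  account age ≥ 2884 days: 3461 ≥ 2884 is true
  last request latency ≤ 2396 ms: 1851 ≤ 2396 is true
  rollout bucket > 30: 44 > 30 is true
  global kill-switch active: yes → true
  rollout bucket ≥ 5: 44 ≥ 5 is true
  org on allow-list: no → false
  app build number between 213 and 666: 391 in [213, 666] is true
  user opted into beta: yes → true
  client = web: android == web is false
Combine:
[1.1] true OR true OR true = true
[1.2.2.1] true → true = true
[1.2.2] NOT true = false
[1.2] true OR false = true
[1.3] false AND true AND true AND false = false
[1] true OR true OR false = true
[root] NOT true = false
Overall: false → disabled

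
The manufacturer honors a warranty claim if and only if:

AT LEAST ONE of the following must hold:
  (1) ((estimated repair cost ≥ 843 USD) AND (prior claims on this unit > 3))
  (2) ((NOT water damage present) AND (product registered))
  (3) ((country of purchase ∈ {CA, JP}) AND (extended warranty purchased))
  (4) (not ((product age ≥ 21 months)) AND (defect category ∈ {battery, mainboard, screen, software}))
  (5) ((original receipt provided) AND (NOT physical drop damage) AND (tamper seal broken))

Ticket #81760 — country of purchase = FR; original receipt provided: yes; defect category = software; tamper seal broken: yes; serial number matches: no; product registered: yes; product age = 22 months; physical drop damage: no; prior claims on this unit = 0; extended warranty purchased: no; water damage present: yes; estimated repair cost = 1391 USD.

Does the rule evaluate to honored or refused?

Atomic conditions:
  estimated repair cost ≥ 843 USD: 1391 ≥ 843 is true
  prior claims on this unit > 3: 0 > 3 is false
  NOT water damage present: yes → false
  product registered: yes → true
  country of purchase ∈ {CA, JP}: FR is not in the set → false
  extended warranty purchased: no → false
  product age ≥ 21 months: 22 ≥ 21 is true
  defect category ∈ {battery, mainboard, screen, software}: software is in the set → true
  original receipt provided: yes → true
  NOT physical drop damage: no → true
  tamper seal broken: yes → true
Combine:
[1] true AND false = false
[2] false AND true = false
[3] false AND false = false
[4.1] NOT true = false
[4] false AND true = false
[5] true AND true AND true = true
[root] false OR false OR false OR false OR true = true
Overall: true → honored

Honored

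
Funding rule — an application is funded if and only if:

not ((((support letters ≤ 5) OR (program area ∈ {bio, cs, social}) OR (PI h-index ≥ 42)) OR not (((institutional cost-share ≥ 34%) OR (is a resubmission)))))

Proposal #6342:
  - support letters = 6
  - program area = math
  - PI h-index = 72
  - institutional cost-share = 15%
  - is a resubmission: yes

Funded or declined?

Declined

Atomic conditions:
  support letters ≤ 5: 6 ≤ 5 is false
  program area ∈ {bio, cs, social}: math is not in the set → false
  PI h-index ≥ 42: 72 ≥ 42 is true
  institutional cost-share ≥ 34%: 15 ≥ 34 is false
  is a resubmission: yes → true
Combine:
[1.1] false OR false OR true = true
[1.2.1] false OR true = true
[1.2] NOT true = false
[1] true OR false = true
[root] NOT true = false
Overall: false → declined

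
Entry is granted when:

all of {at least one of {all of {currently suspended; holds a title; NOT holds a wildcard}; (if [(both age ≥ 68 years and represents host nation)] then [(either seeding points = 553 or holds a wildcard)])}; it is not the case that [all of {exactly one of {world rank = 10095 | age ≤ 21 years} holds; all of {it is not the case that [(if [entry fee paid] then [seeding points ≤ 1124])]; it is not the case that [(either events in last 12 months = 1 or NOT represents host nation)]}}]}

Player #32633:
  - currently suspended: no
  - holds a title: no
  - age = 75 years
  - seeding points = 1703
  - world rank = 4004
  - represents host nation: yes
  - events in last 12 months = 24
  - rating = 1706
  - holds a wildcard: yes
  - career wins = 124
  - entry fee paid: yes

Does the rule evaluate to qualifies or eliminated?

Qualifies

Atomic conditions:
  currently suspended: no → false
  holds a title: no → false
  NOT holds a wildcard: yes → false
  age ≥ 68 years: 75 ≥ 68 is true
  represents host nation: yes → true
  seeding points = 553: 1703 == 553 is false
  holds a wildcard: yes → true
  world rank = 10095: 4004 == 10095 is false
  age ≤ 21 years: 75 ≤ 21 is false
  entry fee paid: yes → true
  seeding points ≤ 1124: 1703 ≤ 1124 is false
  events in last 12 months = 1: 24 == 1 is false
  NOT represents host nation: yes → false
Combine:
[1.1] false AND false AND false = false
[1.2.1] true AND true = true
[1.2.2] false OR true = true
[1.2] true → true = true
[1] false OR true = true
[2.1.1] exactly-one(false, false) = false
[2.1.2.1.1] true → false = false
[2.1.2.1] NOT false = true
[2.1.2.2.1] false OR false = false
[2.1.2.2] NOT false = true
[2.1.2] true AND true = true
[2.1] false AND true = false
[2] NOT false = true
[root] true AND true = true
Overall: true → qualifies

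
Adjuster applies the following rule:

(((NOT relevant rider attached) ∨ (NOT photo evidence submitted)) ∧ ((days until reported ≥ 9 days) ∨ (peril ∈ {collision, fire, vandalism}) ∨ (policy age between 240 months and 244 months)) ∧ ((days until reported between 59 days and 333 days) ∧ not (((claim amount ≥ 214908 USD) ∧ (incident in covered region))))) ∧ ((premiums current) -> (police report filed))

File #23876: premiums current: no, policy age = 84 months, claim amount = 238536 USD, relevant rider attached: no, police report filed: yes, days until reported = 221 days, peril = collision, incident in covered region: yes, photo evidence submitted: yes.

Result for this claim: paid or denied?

Atomic conditions:
  NOT relevant rider attached: no → true
  NOT photo evidence submitted: yes → false
  days until reported ≥ 9 days: 221 ≥ 9 is true
  peril ∈ {collision, fire, vandalism}: collision is in the set → true
  policy age between 240 months and 244 months: 84 in [240, 244] is false
  days until reported between 59 days and 333 days: 221 in [59, 333] is true
  claim amount ≥ 214908 USD: 238536 ≥ 214908 is true
  incident in covered region: yes → true
  premiums current: no → false
  police report filed: yes → true
Combine:
[1.1] true OR false = true
[1.2] true OR true OR false = true
[1.3.2.1] true AND true = true
[1.3.2] NOT true = false
[1.3] true AND false = false
[1] true AND true AND false = false
[2] false → true (antecedent false ⇒ implication holds) = true
[root] false AND true = false
Overall: false → denied

Denied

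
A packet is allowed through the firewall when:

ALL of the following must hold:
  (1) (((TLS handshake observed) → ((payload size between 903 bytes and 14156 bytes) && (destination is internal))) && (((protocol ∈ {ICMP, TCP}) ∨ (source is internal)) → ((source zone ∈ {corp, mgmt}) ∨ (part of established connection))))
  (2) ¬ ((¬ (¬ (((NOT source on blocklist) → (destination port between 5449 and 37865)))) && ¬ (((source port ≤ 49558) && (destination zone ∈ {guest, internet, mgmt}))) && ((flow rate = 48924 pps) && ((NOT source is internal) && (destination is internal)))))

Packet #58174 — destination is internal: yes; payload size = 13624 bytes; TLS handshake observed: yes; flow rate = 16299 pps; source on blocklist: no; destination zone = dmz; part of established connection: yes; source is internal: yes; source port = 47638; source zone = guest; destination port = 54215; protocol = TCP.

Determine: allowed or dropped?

Atomic conditions:
  TLS handshake observed: yes → true
  payload size between 903 bytes and 14156 bytes: 13624 in [903, 14156] is true
  destination is internal: yes → true
  protocol ∈ {ICMP, TCP}: TCP is in the set → true
  source is internal: yes → true
  source zone ∈ {corp, mgmt}: guest is not in the set → false
  part of established connection: yes → true
  NOT source on blocklist: no → true
  destination port between 5449 and 37865: 54215 in [5449, 37865] is false
  source port ≤ 49558: 47638 ≤ 49558 is true
  destination zone ∈ {guest, internet, mgmt}: dmz is not in the set → false
  flow rate = 48924 pps: 16299 == 48924 is false
  NOT source is internal: yes → false
Combine:
[1.1.2] true AND true = true
[1.1] true → true = true
[1.2.1] true OR true = true
[1.2.2] false OR true = true
[1.2] true → true = true
[1] true AND true = true
[2.1.1.1.1] true → false = false
[2.1.1.1] NOT false = true
[2.1.1] NOT true = false
[2.1.2.1] true AND false = false
[2.1.2] NOT false = true
[2.1.3.2] false AND true = false
[2.1.3] false AND false = false
[2.1] false AND true AND false = false
[2] NOT false = true
[root] true AND true = true
Overall: true → allowed

Allowed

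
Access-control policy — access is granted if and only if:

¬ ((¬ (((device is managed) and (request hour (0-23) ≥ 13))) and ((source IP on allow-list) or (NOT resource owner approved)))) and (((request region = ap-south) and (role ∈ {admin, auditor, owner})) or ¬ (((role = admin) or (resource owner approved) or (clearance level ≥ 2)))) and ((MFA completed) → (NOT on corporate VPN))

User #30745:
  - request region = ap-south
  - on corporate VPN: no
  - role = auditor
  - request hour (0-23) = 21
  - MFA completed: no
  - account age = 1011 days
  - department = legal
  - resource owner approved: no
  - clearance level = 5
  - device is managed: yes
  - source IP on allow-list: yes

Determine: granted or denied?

Atomic conditions:
  device is managed: yes → true
  request hour (0-23) ≥ 13: 21 ≥ 13 is true
  source IP on allow-list: yes → true
  NOT resource owner approved: no → true
  request region = ap-south: ap-south == ap-south is true
  role ∈ {admin, auditor, owner}: auditor is in the set → true
  role = admin: auditor == admin is false
  resource owner approved: no → false
  clearance level ≥ 2: 5 ≥ 2 is true
  MFA completed: no → false
  NOT on corporate VPN: no → true
Combine:
[1.1.1.1] true AND true = true
[1.1.1] NOT true = false
[1.1.2] true OR true = true
[1.1] false AND true = false
[1] NOT false = true
[2.1] true AND true = true
[2.2.1] false OR false OR true = true
[2.2] NOT true = false
[2] true OR false = true
[3] false → true (antecedent false ⇒ implication holds) = true
[root] true AND true AND true = true
Overall: true → granted

Granted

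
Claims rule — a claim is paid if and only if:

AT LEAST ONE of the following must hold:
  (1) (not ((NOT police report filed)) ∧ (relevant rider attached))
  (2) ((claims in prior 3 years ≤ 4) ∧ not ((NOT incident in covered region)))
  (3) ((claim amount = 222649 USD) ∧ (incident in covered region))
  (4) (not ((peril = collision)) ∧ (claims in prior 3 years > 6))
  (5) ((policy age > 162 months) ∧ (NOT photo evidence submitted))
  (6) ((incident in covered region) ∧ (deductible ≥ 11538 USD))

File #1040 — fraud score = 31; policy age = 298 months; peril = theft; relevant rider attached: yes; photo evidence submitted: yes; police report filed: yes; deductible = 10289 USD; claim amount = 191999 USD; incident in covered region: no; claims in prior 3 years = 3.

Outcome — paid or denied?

Atomic conditions:
  NOT police report filed: yes → false
  relevant rider attached: yes → true
  claims in prior 3 years ≤ 4: 3 ≤ 4 is true
  NOT incident in covered region: no → true
  claim amount = 222649 USD: 191999 == 222649 is false
  incident in covered region: no → false
  peril = collision: theft == collision is false
  claims in prior 3 years > 6: 3 > 6 is false
  policy age > 162 months: 298 > 162 is true
  NOT photo evidence submitted: yes → false
  deductible ≥ 11538 USD: 10289 ≥ 11538 is false
Combine:
[1.1] NOT false = true
[1] true AND true = true
[2.2] NOT true = false
[2] true AND false = false
[3] false AND false = false
[4.1] NOT false = true
[4] true AND false = false
[5] true AND false = false
[6] false AND false = false
[root] true OR false OR false OR false OR false OR false = true
Overall: true → paid

Paid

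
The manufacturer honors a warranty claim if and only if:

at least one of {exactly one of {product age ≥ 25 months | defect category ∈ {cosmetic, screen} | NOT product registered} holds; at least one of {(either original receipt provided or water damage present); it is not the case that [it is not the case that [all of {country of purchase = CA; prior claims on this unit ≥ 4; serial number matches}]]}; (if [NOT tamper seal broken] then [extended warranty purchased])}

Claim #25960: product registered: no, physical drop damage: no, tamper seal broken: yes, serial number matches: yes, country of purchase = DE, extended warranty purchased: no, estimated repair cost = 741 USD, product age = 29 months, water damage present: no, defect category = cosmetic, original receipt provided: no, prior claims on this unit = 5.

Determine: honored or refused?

Atomic conditions:
  product age ≥ 25 months: 29 ≥ 25 is true
  defect category ∈ {cosmetic, screen}: cosmetic is in the set → true
  NOT product registered: no → true
  original receipt provided: no → false
  water damage present: no → false
  country of purchase = CA: DE == CA is false
  prior claims on this unit ≥ 4: 5 ≥ 4 is true
  serial number matches: yes → true
  NOT tamper seal broken: yes → false
  extended warranty purchased: no → false
Combine:
[1] exactly-one(true, true, true) = false
[2.1] false OR false = false
[2.2.1.1] false AND true AND true = false
[2.2.1] NOT false = true
[2.2] NOT true = false
[2] false OR false = false
[3] false → false (antecedent false ⇒ implication holds) = true
[root] false OR false OR true = true
Overall: true → honored

Honored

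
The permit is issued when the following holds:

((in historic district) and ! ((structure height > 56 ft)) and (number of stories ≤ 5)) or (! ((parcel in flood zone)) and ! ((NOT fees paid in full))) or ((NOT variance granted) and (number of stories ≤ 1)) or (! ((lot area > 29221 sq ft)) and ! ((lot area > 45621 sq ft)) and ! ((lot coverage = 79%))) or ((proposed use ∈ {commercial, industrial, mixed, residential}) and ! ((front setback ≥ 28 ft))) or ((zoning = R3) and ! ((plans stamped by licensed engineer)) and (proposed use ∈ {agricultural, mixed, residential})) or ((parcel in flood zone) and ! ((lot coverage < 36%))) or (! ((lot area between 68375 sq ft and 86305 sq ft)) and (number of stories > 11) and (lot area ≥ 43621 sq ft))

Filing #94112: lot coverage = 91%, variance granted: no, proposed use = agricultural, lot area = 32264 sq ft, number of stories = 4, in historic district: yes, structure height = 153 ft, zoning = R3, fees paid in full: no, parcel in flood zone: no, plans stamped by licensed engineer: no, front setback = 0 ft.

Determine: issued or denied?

Atomic conditions:
  in historic district: yes → true
  structure height > 56 ft: 153 > 56 is true
  number of stories ≤ 5: 4 ≤ 5 is true
  parcel in flood zone: no → false
  NOT fees paid in full: no → true
  NOT variance granted: no → true
  number of stories ≤ 1: 4 ≤ 1 is false
  lot area > 29221 sq ft: 32264 > 29221 is true
  lot area > 45621 sq ft: 32264 > 45621 is false
  lot coverage = 79%: 91 == 79 is false
  proposed use ∈ {commercial, industrial, mixed, residential}: agricultural is not in the set → false
  front setback ≥ 28 ft: 0 ≥ 28 is false
  zoning = R3: R3 == R3 is true
  plans stamped by licensed engineer: no → false
  proposed use ∈ {agricultural, mixed, residential}: agricultural is in the set → true
  lot coverage < 36%: 91 < 36 is false
  lot area between 68375 sq ft and 86305 sq ft: 32264 in [68375, 86305] is false
  number of stories > 11: 4 > 11 is false
  lot area ≥ 43621 sq ft: 32264 ≥ 43621 is false
Combine:
[1.2] NOT true = false
[1] true AND false AND true = false
[2.1] NOT false = true
[2.2] NOT true = false
[2] true AND false = false
[3] true AND false = false
[4.1] NOT true = false
[4.2] NOT false = true
[4.3] NOT false = true
[4] false AND true AND true = false
[5.2] NOT false = true
[5] false AND true = false
[6.2] NOT false = true
[6] true AND true AND true = true
[7.2] NOT false = true
[7] false AND true = false
[8.1] NOT false = true
[8] true AND false AND false = false
[root] false OR false OR false OR false OR false OR true OR false OR false = true
Overall: true → issued

Issued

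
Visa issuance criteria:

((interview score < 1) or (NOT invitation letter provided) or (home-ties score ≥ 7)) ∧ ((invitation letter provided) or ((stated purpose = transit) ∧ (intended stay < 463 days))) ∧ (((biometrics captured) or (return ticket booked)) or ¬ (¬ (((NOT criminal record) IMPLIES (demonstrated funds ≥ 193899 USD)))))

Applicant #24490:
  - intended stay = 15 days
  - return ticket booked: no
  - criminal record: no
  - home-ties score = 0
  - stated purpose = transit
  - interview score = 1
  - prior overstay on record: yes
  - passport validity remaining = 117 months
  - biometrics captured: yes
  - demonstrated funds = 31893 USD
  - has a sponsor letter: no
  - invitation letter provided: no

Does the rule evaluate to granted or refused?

Granted

Atomic conditions:
  interview score < 1: 1 < 1 is false
  NOT invitation letter provided: no → true
  home-ties score ≥ 7: 0 ≥ 7 is false
  invitation letter provided: no → false
  stated purpose = transit: transit == transit is true
  intended stay < 463 days: 15 < 463 is true
  biometrics captured: yes → true
  return ticket booked: no → false
  NOT criminal record: no → true
  demonstrated funds ≥ 193899 USD: 31893 ≥ 193899 is false
Combine:
[1] false OR true OR false = true
[2.2] true AND true = true
[2] false OR true = true
[3.1] true OR false = true
[3.2.1.1] true → false = false
[3.2.1] NOT false = true
[3.2] NOT true = false
[3] true OR false = true
[root] true AND true AND true = true
Overall: true → granted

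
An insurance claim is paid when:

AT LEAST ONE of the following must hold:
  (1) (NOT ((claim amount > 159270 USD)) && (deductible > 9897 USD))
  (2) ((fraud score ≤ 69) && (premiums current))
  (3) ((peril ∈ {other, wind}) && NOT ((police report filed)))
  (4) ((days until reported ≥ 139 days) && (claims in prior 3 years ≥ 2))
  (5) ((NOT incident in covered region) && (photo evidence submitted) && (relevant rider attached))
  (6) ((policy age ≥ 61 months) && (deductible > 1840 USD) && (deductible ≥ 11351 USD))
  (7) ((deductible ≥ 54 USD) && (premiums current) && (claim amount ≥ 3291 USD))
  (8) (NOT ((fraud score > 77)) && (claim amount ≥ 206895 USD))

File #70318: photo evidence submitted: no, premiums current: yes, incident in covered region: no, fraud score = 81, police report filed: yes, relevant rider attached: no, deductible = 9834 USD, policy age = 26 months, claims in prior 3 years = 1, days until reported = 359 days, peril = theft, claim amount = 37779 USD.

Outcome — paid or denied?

Atomic conditions:
  claim amount > 159270 USD: 37779 > 159270 is false
  deductible > 9897 USD: 9834 > 9897 is false
  fraud score ≤ 69: 81 ≤ 69 is false
  premiums current: yes → true
  peril ∈ {other, wind}: theft is not in the set → false
  police report filed: yes → true
  days until reported ≥ 139 days: 359 ≥ 139 is true
  claims in prior 3 years ≥ 2: 1 ≥ 2 is false
  NOT incident in covered region: no → true
  photo evidence submitted: no → false
  relevant rider attached: no → false
  policy age ≥ 61 months: 26 ≥ 61 is false
  deductible > 1840 USD: 9834 > 1840 is true
  deductible ≥ 11351 USD: 9834 ≥ 11351 is false
  deductible ≥ 54 USD: 9834 ≥ 54 is true
  claim amount ≥ 3291 USD: 37779 ≥ 3291 is true
  fraud score > 77: 81 > 77 is true
  claim amount ≥ 206895 USD: 37779 ≥ 206895 is false
Combine:
[1.1] NOT false = true
[1] true AND false = false
[2] false AND true = false
[3.2] NOT true = false
[3] false AND false = false
[4] true AND false = false
[5] true AND false AND false = false
[6] false AND true AND false = false
[7] true AND true AND true = true
[8.1] NOT true = false
[8] false AND false = false
[root] false OR false OR false OR false OR false OR false OR true OR false = true
Overall: true → paid

Paid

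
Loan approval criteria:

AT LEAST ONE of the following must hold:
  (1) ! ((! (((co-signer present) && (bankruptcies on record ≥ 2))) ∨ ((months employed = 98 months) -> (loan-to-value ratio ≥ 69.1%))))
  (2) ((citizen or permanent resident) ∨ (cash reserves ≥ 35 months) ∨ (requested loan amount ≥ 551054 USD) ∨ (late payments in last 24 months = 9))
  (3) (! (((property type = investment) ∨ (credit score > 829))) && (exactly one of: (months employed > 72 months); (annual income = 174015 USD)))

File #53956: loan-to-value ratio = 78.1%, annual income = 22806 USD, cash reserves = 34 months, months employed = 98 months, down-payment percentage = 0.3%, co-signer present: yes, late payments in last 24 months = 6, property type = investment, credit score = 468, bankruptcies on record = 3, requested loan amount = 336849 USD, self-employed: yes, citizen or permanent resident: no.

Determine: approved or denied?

Atomic conditions:
  co-signer present: yes → true
  bankruptcies on record ≥ 2: 3 ≥ 2 is true
  months employed = 98 months: 98 == 98 is true
  loan-to-value ratio ≥ 69.1%: 78.1 ≥ 69.1 is true
  citizen or permanent resident: no → false
  cash reserves ≥ 35 months: 34 ≥ 35 is false
  requested loan amount ≥ 551054 USD: 336849 ≥ 551054 is false
  late payments in last 24 months = 9: 6 == 9 is false
  property type = investment: investment == investment is true
  credit score > 829: 468 > 829 is false
  months employed > 72 months: 98 > 72 is true
  annual income = 174015 USD: 22806 == 174015 is false
Combine:
[1.1.1.1] true AND true = true
[1.1.1] NOT true = false
[1.1.2] true → true = true
[1.1] false OR true = true
[1] NOT true = false
[2] false OR false OR false OR false = false
[3.1.1] true OR false = true
[3.1] NOT true = false
[3.2] exactly-one(true, false) = true
[3] false AND true = false
[root] false OR false OR false = false
Overall: false → denied

Denied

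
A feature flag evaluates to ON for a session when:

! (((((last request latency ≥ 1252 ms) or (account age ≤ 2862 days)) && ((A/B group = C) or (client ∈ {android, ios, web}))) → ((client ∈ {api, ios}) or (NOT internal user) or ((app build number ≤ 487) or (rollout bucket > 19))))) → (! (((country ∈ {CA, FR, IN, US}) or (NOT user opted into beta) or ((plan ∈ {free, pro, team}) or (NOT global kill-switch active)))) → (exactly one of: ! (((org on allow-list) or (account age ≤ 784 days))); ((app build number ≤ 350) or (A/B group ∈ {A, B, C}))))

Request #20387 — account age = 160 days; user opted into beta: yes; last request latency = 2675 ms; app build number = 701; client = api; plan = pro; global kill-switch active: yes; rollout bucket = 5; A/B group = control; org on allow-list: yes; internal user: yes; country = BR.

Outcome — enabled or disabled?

Atomic conditions:
  last request latency ≥ 1252 ms: 2675 ≥ 1252 is true
  account age ≤ 2862 days: 160 ≤ 2862 is true
  A/B group = C: control == C is false
  client ∈ {android, ios, web}: api is not in the set → false
  client ∈ {api, ios}: api is in the set → true
  NOT internal user: yes → false
  app build number ≤ 487: 701 ≤ 487 is false
  rollout bucket > 19: 5 > 19 is false
  country ∈ {CA, FR, IN, US}: BR is not in the set → false
  NOT user opted into beta: yes → false
  plan ∈ {free, pro, team}: pro is in the set → true
  NOT global kill-switch active: yes → false
  org on allow-list: yes → true
  account age ≤ 784 days: 160 ≤ 784 is true
  app build number ≤ 350: 701 ≤ 350 is false
  A/B group ∈ {A, B, C}: control is not in the set → false
Combine:
[1.1.1.1] true OR true = true
[1.1.1.2] false OR false = false
[1.1.1] true AND false = false
[1.1.2.3] false OR false = false
[1.1.2] true OR false OR false = true
[1.1] false → true (antecedent false ⇒ implication holds) = true
[1] NOT true = false
[2.1.1.3] true OR false = true
[2.1.1] false OR false OR true = true
[2.1] NOT true = false
[2.2.1.1] true OR true = true
[2.2.1] NOT true = false
[2.2.2] false OR false = false
[2.2] exactly-one(false, false) = false
[2] false → false (antecedent false ⇒ implication holds) = true
[root] false → true (antecedent false ⇒ implication holds) = true
Overall: true → enabled

Enabled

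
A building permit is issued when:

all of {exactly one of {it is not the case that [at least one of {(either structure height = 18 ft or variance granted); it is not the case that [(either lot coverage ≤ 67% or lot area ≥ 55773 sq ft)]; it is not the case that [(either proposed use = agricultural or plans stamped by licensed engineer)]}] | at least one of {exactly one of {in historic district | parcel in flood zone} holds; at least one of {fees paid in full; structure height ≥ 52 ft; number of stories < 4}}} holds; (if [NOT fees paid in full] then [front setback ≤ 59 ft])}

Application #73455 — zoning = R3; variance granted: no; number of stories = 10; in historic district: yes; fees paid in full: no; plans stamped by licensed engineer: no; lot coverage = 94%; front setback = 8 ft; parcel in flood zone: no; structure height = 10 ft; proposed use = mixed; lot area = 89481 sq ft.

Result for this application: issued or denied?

Atomic conditions:
  structure height = 18 ft: 10 == 18 is false
  variance granted: no → false
  lot coverage ≤ 67%: 94 ≤ 67 is false
  lot area ≥ 55773 sq ft: 89481 ≥ 55773 is true
  proposed use = agricultural: mixed == agricultural is false
  plans stamped by licensed engineer: no → false
  in historic district: yes → true
  parcel in flood zone: no → false
  fees paid in full: no → false
  structure height ≥ 52 ft: 10 ≥ 52 is false
  number of stories < 4: 10 < 4 is false
  NOT fees paid in full: no → true
  front setback ≤ 59 ft: 8 ≤ 59 is true
Combine:
[1.1.1.1] false OR false = false
[1.1.1.2.1] false OR true = true
[1.1.1.2] NOT true = false
[1.1.1.3.1] false OR false = false
[1.1.1.3] NOT false = true
[1.1.1] false OR false OR true = true
[1.1] NOT true = false
[1.2.1] exactly-one(true, false) = true
[1.2.2] false OR false OR false = false
[1.2] true OR false = true
[1] exactly-one(false, true) = true
[2] true → true = true
[root] true AND true = true
Overall: true → issued

Issued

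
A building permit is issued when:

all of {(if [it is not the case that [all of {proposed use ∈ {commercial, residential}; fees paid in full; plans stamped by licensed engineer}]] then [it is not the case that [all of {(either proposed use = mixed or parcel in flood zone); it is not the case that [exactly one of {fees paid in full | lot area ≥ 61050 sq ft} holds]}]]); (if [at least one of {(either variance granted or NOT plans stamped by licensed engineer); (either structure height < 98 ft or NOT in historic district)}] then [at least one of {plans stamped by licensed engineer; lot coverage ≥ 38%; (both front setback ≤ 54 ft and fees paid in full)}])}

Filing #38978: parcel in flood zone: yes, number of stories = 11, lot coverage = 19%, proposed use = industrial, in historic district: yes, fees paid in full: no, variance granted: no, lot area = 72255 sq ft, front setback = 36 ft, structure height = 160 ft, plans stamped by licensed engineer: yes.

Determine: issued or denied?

Issued

Atomic conditions:
  proposed use ∈ {commercial, residential}: industrial is not in the set → false
  fees paid in full: no → false
  plans stamped by licensed engineer: yes → true
  proposed use = mixed: industrial == mixed is false
  parcel in flood zone: yes → true
  lot area ≥ 61050 sq ft: 72255 ≥ 61050 is true
  variance granted: no → false
  NOT plans stamped by licensed engineer: yes → false
  structure height < 98 ft: 160 < 98 is false
  NOT in historic district: yes → false
  lot coverage ≥ 38%: 19 ≥ 38 is false
  front setback ≤ 54 ft: 36 ≤ 54 is true
Combine:
[1.1.1] false AND false AND true = false
[1.1] NOT false = true
[1.2.1.1] false OR true = true
[1.2.1.2.1] exactly-one(false, true) = true
[1.2.1.2] NOT true = false
[1.2.1] true AND false = false
[1.2] NOT false = true
[1] true → true = true
[2.1.1] false OR false = false
[2.1.2] false OR false = false
[2.1] false OR false = false
[2.2.3] true AND false = false
[2.2] true OR false OR false = true
[2] false → true (antecedent false ⇒ implication holds) = true
[root] true AND true = true
Overall: true → issued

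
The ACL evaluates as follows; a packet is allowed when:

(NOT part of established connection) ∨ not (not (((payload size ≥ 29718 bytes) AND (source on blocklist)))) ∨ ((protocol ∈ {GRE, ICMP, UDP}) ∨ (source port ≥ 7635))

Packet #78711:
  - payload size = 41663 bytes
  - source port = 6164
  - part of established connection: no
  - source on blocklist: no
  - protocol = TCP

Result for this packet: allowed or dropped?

Allowed

Atomic conditions:
  NOT part of established connection: no → true
  payload size ≥ 29718 bytes: 41663 ≥ 29718 is true
  source on blocklist: no → false
  protocol ∈ {GRE, ICMP, UDP}: TCP is not in the set → false
  source port ≥ 7635: 6164 ≥ 7635 is false
Combine:
[2.1.1] true AND false = false
[2.1] NOT false = true
[2] NOT true = false
[3] false OR false = false
[root] true OR false OR false = true
Overall: true → allowed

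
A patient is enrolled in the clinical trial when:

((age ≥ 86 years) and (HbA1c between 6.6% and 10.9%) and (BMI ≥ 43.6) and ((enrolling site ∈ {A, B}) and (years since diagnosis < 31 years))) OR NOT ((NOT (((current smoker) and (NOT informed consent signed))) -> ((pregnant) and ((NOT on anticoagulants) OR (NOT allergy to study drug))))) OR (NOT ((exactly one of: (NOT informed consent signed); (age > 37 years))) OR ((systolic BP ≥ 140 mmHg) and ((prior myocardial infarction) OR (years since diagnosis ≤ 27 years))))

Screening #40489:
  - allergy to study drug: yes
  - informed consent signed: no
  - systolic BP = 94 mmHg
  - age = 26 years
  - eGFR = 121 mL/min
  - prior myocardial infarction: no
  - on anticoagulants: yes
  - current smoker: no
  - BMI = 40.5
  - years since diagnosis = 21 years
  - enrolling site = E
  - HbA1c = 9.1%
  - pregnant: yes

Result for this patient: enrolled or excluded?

Enrolled

Atomic conditions:
  age ≥ 86 years: 26 ≥ 86 is false
  HbA1c between 6.6% and 10.9%: 9.1 in [6.6, 10.9] is true
  BMI ≥ 43.6: 40.5 ≥ 43.6 is false
  enrolling site ∈ {A, B}: E is not in the set → false
  years since diagnosis < 31 years: 21 < 31 is true
  current smoker: no → false
  NOT informed consent signed: no → true
  pregnant: yes → true
  NOT on anticoagulants: yes → false
  NOT allergy to study drug: yes → false
  age > 37 years: 26 > 37 is false
  systolic BP ≥ 140 mmHg: 94 ≥ 140 is false
  prior myocardial infarction: no → false
  years since diagnosis ≤ 27 years: 21 ≤ 27 is true
Combine:
[1.4] false AND true = false
[1] false AND true AND false AND false = false
[2.1.1.1] false AND true = false
[2.1.1] NOT false = true
[2.1.2.2] false OR false = false
[2.1.2] true AND false = false
[2.1] true → false = false
[2] NOT false = true
[3.1.1] exactly-one(true, false) = true
[3.1] NOT true = false
[3.2.2] false OR true = true
[3.2] false AND true = false
[3] false OR false = false
[root] false OR true OR false = true
Overall: true → enrolled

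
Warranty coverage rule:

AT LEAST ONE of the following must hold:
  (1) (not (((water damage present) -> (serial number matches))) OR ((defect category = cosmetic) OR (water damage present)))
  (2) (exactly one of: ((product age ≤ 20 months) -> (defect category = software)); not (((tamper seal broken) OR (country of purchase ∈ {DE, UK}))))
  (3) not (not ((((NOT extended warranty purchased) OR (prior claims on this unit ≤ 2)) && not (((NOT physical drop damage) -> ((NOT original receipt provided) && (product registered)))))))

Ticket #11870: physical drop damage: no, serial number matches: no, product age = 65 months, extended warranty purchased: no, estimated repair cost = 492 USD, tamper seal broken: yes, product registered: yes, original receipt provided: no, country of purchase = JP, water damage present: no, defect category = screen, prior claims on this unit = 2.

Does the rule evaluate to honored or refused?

Atomic conditions:
  water damage present: no → false
  serial number matches: no → false
  defect category = cosmetic: screen == cosmetic is false
  product age ≤ 20 months: 65 ≤ 20 is false
  defect category = software: screen == software is false
  tamper seal broken: yes → true
  country of purchase ∈ {DE, UK}: JP is not in the set → false
  NOT extended warranty purchased: no → true
  prior claims on this unit ≤ 2: 2 ≤ 2 is true
  NOT physical drop damage: no → true
  NOT original receipt provided: no → true
  product registered: yes → true
Combine:
[1.1.1] false → false (antecedent false ⇒ implication holds) = true
[1.1] NOT true = false
[1.2] false OR false = false
[1] false OR false = false
[2.1] false → false (antecedent false ⇒ implication holds) = true
[2.2.1] true OR false = true
[2.2] NOT true = false
[2] exactly-one(true, false) = true
[3.1.1.1] true OR true = true
[3.1.1.2.1.2] true AND true = true
[3.1.1.2.1] true → true = true
[3.1.1.2] NOT true = false
[3.1.1] true AND false = false
[3.1] NOT false = true
[3] NOT true = false
[root] false OR true OR false = true
Overall: true → honored

Honored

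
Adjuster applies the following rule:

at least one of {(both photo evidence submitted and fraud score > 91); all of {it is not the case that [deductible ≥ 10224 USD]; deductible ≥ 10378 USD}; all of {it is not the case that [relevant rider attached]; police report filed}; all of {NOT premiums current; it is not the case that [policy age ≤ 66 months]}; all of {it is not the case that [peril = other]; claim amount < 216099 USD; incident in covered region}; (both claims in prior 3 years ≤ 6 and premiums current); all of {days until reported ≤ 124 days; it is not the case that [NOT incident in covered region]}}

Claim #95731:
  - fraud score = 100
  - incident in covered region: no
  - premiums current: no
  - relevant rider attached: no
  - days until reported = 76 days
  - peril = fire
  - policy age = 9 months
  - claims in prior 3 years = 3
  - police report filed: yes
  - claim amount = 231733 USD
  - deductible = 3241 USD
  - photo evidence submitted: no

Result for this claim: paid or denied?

Paid

Atomic conditions:
  photo evidence submitted: no → false
  fraud score > 91: 100 > 91 is true
  deductible ≥ 10224 USD: 3241 ≥ 10224 is false
  deductible ≥ 10378 USD: 3241 ≥ 10378 is false
  relevant rider attached: no → false
  police report filed: yes → true
  NOT premiums current: no → true
  policy age ≤ 66 months: 9 ≤ 66 is true
  peril = other: fire == other is false
  claim amount < 216099 USD: 231733 < 216099 is false
  incident in covered region: no → false
  claims in prior 3 years ≤ 6: 3 ≤ 6 is true
  premiums current: no → false
  days until reported ≤ 124 days: 76 ≤ 124 is true
  NOT incident in covered region: no → true
Combine:
[1] false AND true = false
[2.1] NOT false = true
[2] true AND false = false
[3.1] NOT false = true
[3] true AND true = true
[4.2] NOT true = false
[4] true AND false = false
[5.1] NOT false = true
[5] true AND false AND false = false
[6] true AND false = false
[7.2] NOT true = false
[7] true AND false = false
[root] false OR false OR true OR false OR false OR false OR false = true
Overall: true → paid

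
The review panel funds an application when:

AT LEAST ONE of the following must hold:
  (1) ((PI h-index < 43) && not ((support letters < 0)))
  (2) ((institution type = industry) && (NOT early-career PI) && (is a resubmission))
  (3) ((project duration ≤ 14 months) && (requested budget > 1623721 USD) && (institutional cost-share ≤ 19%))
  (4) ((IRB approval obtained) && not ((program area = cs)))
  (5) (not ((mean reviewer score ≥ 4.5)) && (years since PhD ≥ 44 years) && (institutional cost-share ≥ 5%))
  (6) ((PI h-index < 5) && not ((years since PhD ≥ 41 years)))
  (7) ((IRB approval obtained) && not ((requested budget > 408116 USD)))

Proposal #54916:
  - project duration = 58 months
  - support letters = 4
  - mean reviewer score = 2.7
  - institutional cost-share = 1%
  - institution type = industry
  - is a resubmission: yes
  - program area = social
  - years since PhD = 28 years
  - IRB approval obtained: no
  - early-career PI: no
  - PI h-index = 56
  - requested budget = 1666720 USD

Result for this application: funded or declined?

Funded

Atomic conditions:
  PI h-index < 43: 56 < 43 is false
  support letters < 0: 4 < 0 is false
  institution type = industry: industry == industry is true
  NOT early-career PI: no → true
  is a resubmission: yes → true
  project duration ≤ 14 months: 58 ≤ 14 is false
  requested budget > 1623721 USD: 1666720 > 1623721 is true
  institutional cost-share ≤ 19%: 1 ≤ 19 is true
  IRB approval obtained: no → false
  program area = cs: social == cs is false
  mean reviewer score ≥ 4.5: 2.7 ≥ 4.5 is false
  years since PhD ≥ 44 years: 28 ≥ 44 is false
  institutional cost-share ≥ 5%: 1 ≥ 5 is false
  PI h-index < 5: 56 < 5 is false
  years since PhD ≥ 41 years: 28 ≥ 41 is false
  requested budget > 408116 USD: 1666720 > 408116 is true
Combine:
[1.2] NOT false = true
[1] false AND true = false
[2] true AND true AND true = true
[3] false AND true AND true = false
[4.2] NOT false = true
[4] false AND true = false
[5.1] NOT false = true
[5] true AND false AND false = false
[6.2] NOT false = true
[6] false AND true = false
[7.2] NOT true = false
[7] false AND false = false
[root] false OR true OR false OR false OR false OR false OR false = true
Overall: true → funded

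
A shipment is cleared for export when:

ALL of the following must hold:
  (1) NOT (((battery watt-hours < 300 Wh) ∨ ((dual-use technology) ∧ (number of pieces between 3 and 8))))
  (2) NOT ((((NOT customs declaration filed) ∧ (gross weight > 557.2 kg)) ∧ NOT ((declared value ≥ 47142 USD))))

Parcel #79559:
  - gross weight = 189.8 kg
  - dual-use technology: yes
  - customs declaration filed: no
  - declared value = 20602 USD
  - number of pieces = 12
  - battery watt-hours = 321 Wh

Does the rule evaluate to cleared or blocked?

Atomic conditions:
  battery watt-hours < 300 Wh: 321 < 300 is false
  dual-use technology: yes → true
  number of pieces between 3 and 8: 12 in [3, 8] is false
  NOT customs declaration filed: no → true
  gross weight > 557.2 kg: 189.8 > 557.2 is false
  declared value ≥ 47142 USD: 20602 ≥ 47142 is false
Combine:
[1.1.2] true AND false = false
[1.1] false OR false = false
[1] NOT false = true
[2.1.1] true AND false = false
[2.1.2] NOT false = true
[2.1] false AND true = false
[2] NOT false = true
[root] true AND true = true
Overall: true → cleared

Cleared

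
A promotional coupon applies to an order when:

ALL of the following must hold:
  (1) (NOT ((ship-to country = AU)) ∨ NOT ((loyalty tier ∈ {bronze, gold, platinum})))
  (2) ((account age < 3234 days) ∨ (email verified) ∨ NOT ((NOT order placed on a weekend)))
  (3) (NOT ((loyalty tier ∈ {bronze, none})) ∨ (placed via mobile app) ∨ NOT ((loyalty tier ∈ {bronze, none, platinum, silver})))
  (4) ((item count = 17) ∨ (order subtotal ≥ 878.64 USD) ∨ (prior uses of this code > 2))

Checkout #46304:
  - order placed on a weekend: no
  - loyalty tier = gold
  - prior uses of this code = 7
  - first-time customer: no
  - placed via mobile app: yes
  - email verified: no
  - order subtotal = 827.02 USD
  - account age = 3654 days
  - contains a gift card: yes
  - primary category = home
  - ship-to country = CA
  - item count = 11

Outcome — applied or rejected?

Atomic conditions:
  ship-to country = AU: CA == AU is false
  loyalty tier ∈ {bronze, gold, platinum}: gold is in the set → true
  account age < 3234 days: 3654 < 3234 is false
  email verified: no → false
  NOT order placed on a weekend: no → true
  loyalty tier ∈ {bronze, none}: gold is not in the set → false
  placed via mobile app: yes → true
  loyalty tier ∈ {bronze, none, platinum, silver}: gold is not in the set → false
  item count = 17: 11 == 17 is false
  order subtotal ≥ 878.64 USD: 827.02 ≥ 878.64 is false
  prior uses of this code > 2: 7 > 2 is true
Combine:
[1.1] NOT false = true
[1.2] NOT true = false
[1] true OR false = true
[2.3] NOT true = false
[2] false OR false OR false = false
[3.1] NOT false = true
[3.3] NOT false = true
[3] true OR true OR true = true
[4] false OR false OR true = true
[root] true AND false AND true AND true = false
Overall: false → rejected

Rejected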